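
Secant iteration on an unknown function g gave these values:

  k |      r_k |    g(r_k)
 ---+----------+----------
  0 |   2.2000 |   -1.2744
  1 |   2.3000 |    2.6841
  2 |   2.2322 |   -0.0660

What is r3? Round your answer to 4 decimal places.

2.2338

r3 = 2.2322 − (-0.0660)·(2.2322 − 2.3000) / (-0.0660 − 2.6841)
   = 2.2322 − (0.004475)/(-2.750100) = 2.233827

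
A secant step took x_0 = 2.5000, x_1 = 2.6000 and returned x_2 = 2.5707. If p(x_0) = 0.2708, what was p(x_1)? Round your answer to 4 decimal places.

The secant line through (2.5000, 0.2708) and (2.6000, p(x_1)) crosses zero at x_2 = 2.5707.
So (2.5000, 0.2708), (2.6000, p(x_1)), (2.5707, 0) are collinear:
p(x_1) = 0.2708 · (2.6000 − 2.5707) / (2.5000 − 2.5707) = 0.2708 · (0.029300)/(-0.070700) = -0.112227

-0.1122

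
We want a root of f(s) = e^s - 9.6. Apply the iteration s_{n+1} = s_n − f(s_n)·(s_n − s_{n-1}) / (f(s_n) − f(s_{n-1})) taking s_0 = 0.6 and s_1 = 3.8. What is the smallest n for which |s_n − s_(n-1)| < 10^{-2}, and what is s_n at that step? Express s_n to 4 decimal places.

f(0.6) = -7.777881, f(3.8) = 35.101184
s_2 = 3.800000 − 35.101184·(3.200000)/(42.879066) = 1.180452;  |Δ| = 2.619548
f(1.180452) = -6.344156
s_3 = 1.180452 − (-6.344156)·(-2.619548)/(-41.445340) = 1.581433;  |Δ| = 0.400982
f(1.581433) = -4.738081
s_4 = 1.581433 − (-4.738081)·(0.400982)/(1.606075) = 2.764369;  |Δ| = 1.182936
f(2.764369) = 6.269024
s_5 = 2.764369 − 6.269024·(1.182936)/(11.007104) = 2.090636;  |Δ| = 0.673733
f(2.090636) = -1.509943
s_6 = 2.090636 − (-1.509943)·(-0.673733)/(-7.778967) = 2.221411;  |Δ| = 0.130776
f(2.221411) = -0.379665
s_7 = 2.221411 − (-0.379665)·(0.130776)/(1.130278) = 2.265339;  |Δ| = 0.043928
f(2.265339) = 0.034394
s_8 = 2.265339 − 0.034394·(0.043928)/(0.414060) = 2.261691;  |Δ| = 0.003649
|s_8 − s_7| = 0.003649 < 10^{-2}

n = 8, s_n = 2.2617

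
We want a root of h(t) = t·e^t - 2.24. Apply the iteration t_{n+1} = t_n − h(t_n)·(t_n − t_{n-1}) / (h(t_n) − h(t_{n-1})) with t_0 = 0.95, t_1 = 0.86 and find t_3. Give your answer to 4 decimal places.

h(0.95) = 0.216424, h(0.86) = -0.207682
t_2 = 0.860000 − (-0.207682)·(0.860000 − 0.950000) / (-0.207682 − 0.216424) = 0.860000 − (0.018691)/(-0.424106) = 0.904072
h(0.904072) = -0.007267
t_3 = 0.904072 − (-0.007267)·(0.904072 − 0.860000) / (-0.007267 − (-0.207682)) = 0.904072 − (-0.000320)/(0.200415) = 0.905670

0.9057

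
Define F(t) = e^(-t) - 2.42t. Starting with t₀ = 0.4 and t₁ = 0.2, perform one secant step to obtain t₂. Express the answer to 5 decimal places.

0.30586

F(0.4) = -0.2976800, F(0.2) = 0.3347308
t₂ = 0.2000000 − 0.3347308·(0.2000000 − 0.4000000) / (0.3347308 − (-0.2976800)) = 0.2000000 − (-0.0669462)/(0.6324107) = 0.3058587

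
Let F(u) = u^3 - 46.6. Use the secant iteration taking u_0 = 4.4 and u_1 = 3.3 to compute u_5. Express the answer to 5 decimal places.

F(4.4) = 38.5840000, F(3.3) = -10.6630000
u_2 = 3.3000000 − (-10.6630000)·(3.3000000 − 4.4000000) / (-10.6630000 − 38.5840000) = 3.3000000 − (11.7293000)/(-49.2470000) = 3.5381729
F(3.5381729) = -2.3067906
u_3 = 3.5381729 − (-2.3067906)·(3.5381729 − 3.3000000) / (-2.3067906 − (-10.6630000)) = 3.5381729 − (-0.5494150)/(8.3562094) = 3.6039222
F(3.6039222) = 0.2086610
u_4 = 3.6039222 − 0.2086610·(3.6039222 − 3.5381729) / (0.2086610 − (-2.3067906)) = 3.6039222 − (0.0137193)/(2.5154516) = 3.5984682
F(3.5984682) = -0.0035321
u_5 = 3.5984682 − (-0.0035321)·(3.5984682 − 3.6039222) / (-0.0035321 − 0.2086610) = 3.5984682 − (0.0000193)/(-0.2121930) = 3.5985590

3.59856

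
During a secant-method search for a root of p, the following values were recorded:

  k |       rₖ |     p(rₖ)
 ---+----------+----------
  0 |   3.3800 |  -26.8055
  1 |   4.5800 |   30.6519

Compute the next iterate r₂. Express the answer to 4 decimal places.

3.9398

r₂ = 4.5800 − 30.6519·(4.5800 − 3.3800) / (30.6519 − (-26.8055))
   = 4.5800 − (36.782280)/(57.457400) = 3.939834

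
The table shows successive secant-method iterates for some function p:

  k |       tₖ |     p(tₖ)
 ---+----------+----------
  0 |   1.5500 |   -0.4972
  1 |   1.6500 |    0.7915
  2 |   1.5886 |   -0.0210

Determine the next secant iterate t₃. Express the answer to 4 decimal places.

t₃ = 1.5886 − (-0.0210)·(1.5886 − 1.6500) / (-0.0210 − 0.7915)
   = 1.5886 − (0.001289)/(-0.812500) = 1.590187

1.5902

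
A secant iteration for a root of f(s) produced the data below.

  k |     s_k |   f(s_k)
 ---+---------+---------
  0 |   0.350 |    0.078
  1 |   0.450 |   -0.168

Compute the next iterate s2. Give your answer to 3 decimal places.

0.382

s2 = 0.450 − (-0.168)·(0.450 − 0.350) / (-0.168 − 0.078)
   = 0.450 − (-0.01680)/(-0.24600) = 0.38171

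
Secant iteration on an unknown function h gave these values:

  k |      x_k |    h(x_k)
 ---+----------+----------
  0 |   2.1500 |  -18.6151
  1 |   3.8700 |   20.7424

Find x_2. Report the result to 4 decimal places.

x_2 = 3.8700 − 20.7424·(3.8700 − 2.1500) / (20.7424 − (-18.6151))
   = 3.8700 − (35.676928)/(39.357500) = 2.963516

2.9635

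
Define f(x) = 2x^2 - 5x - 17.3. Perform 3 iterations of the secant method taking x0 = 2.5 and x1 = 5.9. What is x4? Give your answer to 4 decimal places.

4.4535

f(2.5) = -17.300000, f(5.9) = 22.820000
x2 = 5.900000 − 22.820000·(5.900000 − 2.500000) / (22.820000 − (-17.300000)) = 5.900000 − (77.588000)/(40.120000) = 3.966102
f(3.966102) = -5.670583
x3 = 3.966102 − (-5.670583)·(3.966102 − 5.900000) / (-5.670583 − 22.820000) = 3.966102 − (10.966331)/(-28.490583) = 4.351012
f(4.351012) = -1.192444
x4 = 4.351012 − (-1.192444)·(4.351012 − 3.966102) / (-1.192444 − (-5.670583)) = 4.351012 − (-0.458984)/(4.478139) = 4.453507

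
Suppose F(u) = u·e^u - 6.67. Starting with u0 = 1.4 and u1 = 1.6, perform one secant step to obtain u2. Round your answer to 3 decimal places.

F(1.4) = -0.99272, F(1.6) = 1.25485
u2 = 1.60000 − 1.25485·(1.60000 − 1.40000) / (1.25485 − (-0.99272)) = 1.60000 − (0.25097)/(2.24757) = 1.48834

1.488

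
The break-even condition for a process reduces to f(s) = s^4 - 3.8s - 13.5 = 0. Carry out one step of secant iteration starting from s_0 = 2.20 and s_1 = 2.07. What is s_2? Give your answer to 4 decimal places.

f(2.20) = 1.565600, f(2.07) = -3.005632
s_2 = 2.070000 − (-3.005632)·(2.070000 − 2.200000) / (-3.005632 − 1.565600) = 2.070000 − (0.390732)/(-4.571232) = 2.155476

2.1555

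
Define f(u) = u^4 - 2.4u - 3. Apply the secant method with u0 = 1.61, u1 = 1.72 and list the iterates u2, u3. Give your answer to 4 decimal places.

1.6190, 1.6199

f(1.61) = -0.145018, f(1.72) = 1.624131
u2 = 1.720000 − 1.624131·(1.720000 − 1.610000) / (1.624131 − (-0.145018)) = 1.720000 − (0.178654)/(1.769148) = 1.619017
f(1.619017) = -0.014871
u3 = 1.619017 − (-0.014871)·(1.619017 − 1.720000) / (-0.014871 − 1.624131) = 1.619017 − (0.001502)/(-1.639002) = 1.619933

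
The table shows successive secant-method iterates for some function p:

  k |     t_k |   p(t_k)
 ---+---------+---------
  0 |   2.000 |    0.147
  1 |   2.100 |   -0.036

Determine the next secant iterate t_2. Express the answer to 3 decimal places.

2.080

t_2 = 2.100 − (-0.036)·(2.100 − 2.000) / (-0.036 − 0.147)
   = 2.100 − (-0.00360)/(-0.18300) = 2.08033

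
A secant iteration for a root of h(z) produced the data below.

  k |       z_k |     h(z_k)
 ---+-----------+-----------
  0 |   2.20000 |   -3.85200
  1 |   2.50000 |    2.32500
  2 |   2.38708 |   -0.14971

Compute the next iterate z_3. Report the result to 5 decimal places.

z_3 = 2.38708 − (-0.14971)·(2.38708 − 2.50000) / (-0.14971 − 2.32500)
   = 2.38708 − (0.0169053)/(-2.4747100) = 2.3939112

2.39391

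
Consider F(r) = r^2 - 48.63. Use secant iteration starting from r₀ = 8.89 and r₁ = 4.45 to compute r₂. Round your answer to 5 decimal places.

6.61098

F(8.89) = 30.4021000, F(4.45) = -28.8275000
r₂ = 4.4500000 − (-28.8275000)·(4.4500000 − 8.8900000) / (-28.8275000 − 30.4021000) = 4.4500000 − (127.9941000)/(-59.2296000) = 6.6109820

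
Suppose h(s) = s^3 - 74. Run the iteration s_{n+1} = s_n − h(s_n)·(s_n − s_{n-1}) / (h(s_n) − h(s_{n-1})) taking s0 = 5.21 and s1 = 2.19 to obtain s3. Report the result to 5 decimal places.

4.61751

h(5.21) = 67.4207610, h(2.19) = -63.4965410
s2 = 2.1900000 − (-63.4965410)·(2.1900000 − 5.2100000) / (-63.4965410 − 67.4207610) = 2.1900000 − (191.7595538)/(-130.9173020) = 3.6547381
h(3.6547381) = -25.1832610
s3 = 3.6547381 − (-25.1832610)·(3.6547381 − 2.1900000) / (-25.1832610 − (-63.4965410)) = 3.6547381 − (-36.8868807)/(38.3132800) = 4.6175082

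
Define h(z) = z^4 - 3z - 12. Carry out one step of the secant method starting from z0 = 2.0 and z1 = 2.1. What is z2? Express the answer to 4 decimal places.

h(2.0) = -2.000000, h(2.1) = 1.148100
z2 = 2.100000 − 1.148100·(2.100000 − 2.000000) / (1.148100 − (-2.000000)) = 2.100000 − (0.114810)/(3.148100) = 2.063530

2.0635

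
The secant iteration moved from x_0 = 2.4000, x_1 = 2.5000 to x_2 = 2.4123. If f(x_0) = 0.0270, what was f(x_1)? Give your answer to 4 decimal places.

The secant line through (2.4000, 0.0270) and (2.5000, f(x_1)) crosses zero at x_2 = 2.4123.
So (2.4000, 0.0270), (2.5000, f(x_1)), (2.4123, 0) are collinear:
f(x_1) = 0.0270 · (2.5000 − 2.4123) / (2.4000 − 2.4123) = 0.0270 · (0.087700)/(-0.012300) = -0.192512

-0.1925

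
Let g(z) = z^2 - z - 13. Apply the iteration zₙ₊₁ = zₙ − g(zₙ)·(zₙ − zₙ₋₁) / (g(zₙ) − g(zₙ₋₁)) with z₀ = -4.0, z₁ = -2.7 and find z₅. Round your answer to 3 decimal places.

-3.140

g(-4.0) = 7.00000, g(-2.7) = -3.01000
z₂ = -2.70000 − (-3.01000)·(-2.70000 − (-4.00000)) / (-3.01000 − 7.00000) = -2.70000 − (-3.91300)/(-10.01000) = -3.09091
g(-3.09091) = -0.35537
z₃ = -3.09091 − (-0.35537)·(-3.09091 − (-2.70000)) / (-0.35537 − (-3.01000)) = -3.09091 − (0.13892)/(2.65463) = -3.14324
g(-3.14324) = 0.02319
z₄ = -3.14324 − 0.02319·(-3.14324 − (-3.09091)) / (0.02319 − (-0.35537)) = -3.14324 − (-0.00121)/(0.37857) = -3.14003
g(-3.14003) = -0.00016
z₅ = -3.14003 − (-0.00016)·(-3.14003 − (-3.14324)) / (-0.00016 − 0.02319) = -3.14003 − (0.00000)/(-0.02335) = -3.14005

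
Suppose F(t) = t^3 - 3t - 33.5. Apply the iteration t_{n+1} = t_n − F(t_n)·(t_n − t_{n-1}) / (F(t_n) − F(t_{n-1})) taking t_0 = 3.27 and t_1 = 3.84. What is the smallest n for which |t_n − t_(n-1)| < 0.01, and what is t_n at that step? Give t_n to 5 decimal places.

n = 4, t_n = 3.53301

F(3.27) = -8.3442170, F(3.84) = 11.6031040
t_2 = 3.8400000 − 11.6031040·(0.5700000)/(19.9473210) = 3.5084382;  |Δ| = 0.3315618
F(3.5084382) = -0.8394619
t_3 = 3.5084382 − (-0.8394619)·(-0.3315618)/(-12.4425659) = 3.5308077;  |Δ| = 0.0223695
F(3.5308077) = -0.0752459
t_4 = 3.5308077 − (-0.0752459)·(0.0223695)/(0.7642160) = 3.5330102;  |Δ| = 0.0022025
|t_4 − t_3| = 0.0022025 < 0.01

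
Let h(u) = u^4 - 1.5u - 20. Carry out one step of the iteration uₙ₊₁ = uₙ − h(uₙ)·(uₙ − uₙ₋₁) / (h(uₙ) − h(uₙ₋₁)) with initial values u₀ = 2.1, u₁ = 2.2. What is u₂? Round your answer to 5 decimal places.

h(2.1) = -3.7019000, h(2.2) = 0.1256000
u₂ = 2.2000000 − 0.1256000·(2.2000000 − 2.1000000) / (0.1256000 − (-3.7019000)) = 2.2000000 − (0.0125600)/(3.8275000) = 2.1967185

2.19672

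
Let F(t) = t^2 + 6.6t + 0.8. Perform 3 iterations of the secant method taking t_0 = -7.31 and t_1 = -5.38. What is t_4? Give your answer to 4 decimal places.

F(-7.31) = 5.990100, F(-5.38) = -5.763600
t_2 = -5.380000 − (-5.763600)·(-5.380000 − (-7.310000)) / (-5.763600 − 5.990100) = -5.380000 − (-11.123748)/(-11.753700) = -6.326404
F(-6.326404) = -0.930879
t_3 = -6.326404 − (-0.930879)·(-6.326404 − (-5.380000)) / (-0.930879 − (-5.763600)) = -6.326404 − (0.880988)/(4.832721) = -6.508700
F(-6.508700) = 0.205758
t_4 = -6.508700 − 0.205758·(-6.508700 − (-6.326404)) / (0.205758 − (-0.930879)) = -6.508700 − (-0.037509)/(1.136637) = -6.475700

-6.4757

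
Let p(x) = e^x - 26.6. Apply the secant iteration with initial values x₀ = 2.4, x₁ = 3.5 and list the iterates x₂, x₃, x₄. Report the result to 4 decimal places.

3.1756, 3.2696, 3.2815

p(2.4) = -15.576824, p(3.5) = 6.515452
x₂ = 3.500000 − 6.515452·(3.500000 − 2.400000) / (6.515452 − (-15.576824)) = 3.500000 − (7.166997)/(22.092276) = 3.175588
p(3.175588) = -2.659105
x₃ = 3.175588 − (-2.659105)·(3.175588 − 3.500000) / (-2.659105 − 6.515452) = 3.175588 − (0.862645)/(-9.174557) = 3.269614
p(3.269614) = -0.298817
x₄ = 3.269614 − (-0.298817)·(3.269614 − 3.175588) / (-0.298817 − (-2.659105)) = 3.269614 − (-0.028097)/(2.360288) = 3.281518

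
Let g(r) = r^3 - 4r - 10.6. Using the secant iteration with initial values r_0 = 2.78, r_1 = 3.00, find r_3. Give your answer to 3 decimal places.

g(2.78) = -0.23505, g(3.00) = 4.40000
r_2 = 3.00000 − 4.40000·(3.00000 − 2.78000) / (4.40000 − (-0.23505)) = 3.00000 − (0.96800)/(4.63505) = 2.79116
g(2.79116) = -0.01997
r_3 = 2.79116 − (-0.01997)·(2.79116 − 3.00000) / (-0.01997 − 4.40000) = 2.79116 − (0.00417)/(-4.41997) = 2.79210

2.792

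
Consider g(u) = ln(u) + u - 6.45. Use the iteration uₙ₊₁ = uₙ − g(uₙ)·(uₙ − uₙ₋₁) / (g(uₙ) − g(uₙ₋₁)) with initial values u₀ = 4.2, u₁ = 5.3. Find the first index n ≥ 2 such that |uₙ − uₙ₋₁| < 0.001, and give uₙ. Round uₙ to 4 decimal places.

n = 4, uₙ = 4.8674

g(4.2) = -0.814915, g(5.3) = 0.517707
u₂ = 5.300000 − 0.517707·(1.100000)/(1.332622) = 4.872664;  |Δ| = 0.427336
g(4.872664) = 0.006305
u₃ = 4.872664 − 0.006305·(-0.427336)/(-0.511402) = 4.867396;  |Δ| = 0.005268
g(4.867396) = -0.000045
u₄ = 4.867396 − (-0.000045)·(-0.005268)/(-0.006350) = 4.867433;  |Δ| = 0.000038
|u₄ − u₃| = 0.000038 < 0.001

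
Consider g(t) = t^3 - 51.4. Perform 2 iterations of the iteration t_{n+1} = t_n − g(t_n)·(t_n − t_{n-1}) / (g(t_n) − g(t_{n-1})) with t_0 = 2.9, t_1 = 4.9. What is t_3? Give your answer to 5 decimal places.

g(2.9) = -27.0110000, g(4.9) = 66.2490000
t_2 = 4.9000000 − 66.2490000·(4.9000000 − 2.9000000) / (66.2490000 − (-27.0110000)) = 4.9000000 − (132.4980000)/(93.2600000) = 3.4792623
g(3.4792623) = -9.2826047
t_3 = 3.4792623 − (-9.2826047)·(3.4792623 − 4.9000000) / (-9.2826047 − 66.2490000) = 3.4792623 − (13.1881466)/(-75.5316047) = 3.6538666

3.65387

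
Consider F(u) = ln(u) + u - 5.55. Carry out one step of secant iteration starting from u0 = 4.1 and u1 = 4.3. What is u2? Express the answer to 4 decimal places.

F(4.1) = -0.039013, F(4.3) = 0.208615
u2 = 4.300000 − 0.208615·(4.300000 − 4.100000) / (0.208615 − (-0.039013)) = 4.300000 − (0.041723)/(0.247628) = 4.131509

4.1315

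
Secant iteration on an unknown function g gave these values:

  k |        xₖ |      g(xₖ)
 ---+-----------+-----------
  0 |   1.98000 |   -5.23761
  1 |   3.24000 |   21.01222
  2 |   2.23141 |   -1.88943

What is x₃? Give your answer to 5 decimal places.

2.31462

x₃ = 2.23141 − (-1.88943)·(2.23141 − 3.24000) / (-1.88943 − 21.01222)
   = 2.23141 − (1.9056602)/(-22.9016500) = 2.3146206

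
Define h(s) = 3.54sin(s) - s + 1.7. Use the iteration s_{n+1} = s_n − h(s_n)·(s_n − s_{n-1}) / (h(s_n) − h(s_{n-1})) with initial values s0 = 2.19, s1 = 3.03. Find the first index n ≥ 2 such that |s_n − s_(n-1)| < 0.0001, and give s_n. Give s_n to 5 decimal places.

h(2.19) = 2.3927668, h(3.03) = -0.9357814
s2 = 3.0300000 − (-0.9357814)·(0.8400000)/(-3.3285482) = 2.7938441;  |Δ| = 0.2361559
h(2.7938441) = 0.1125243
s3 = 2.7938441 − 0.1125243·(-0.2361559)/(1.0483057) = 2.8191929;  |Δ| = 0.0253488
h(2.8191929) = 0.0024336
s4 = 2.8191929 − 0.0024336·(0.0253488)/(-0.1100907) = 2.8197532;  |Δ| = 0.0005603
h(2.8197532) = -0.0000083
s5 = 2.8197532 − (-0.0000083)·(0.0005603)/(-0.0024419) = 2.8197513;  |Δ| = 0.0000019
|s5 − s4| = 0.0000019 < 0.0001

n = 5, s_n = 2.81975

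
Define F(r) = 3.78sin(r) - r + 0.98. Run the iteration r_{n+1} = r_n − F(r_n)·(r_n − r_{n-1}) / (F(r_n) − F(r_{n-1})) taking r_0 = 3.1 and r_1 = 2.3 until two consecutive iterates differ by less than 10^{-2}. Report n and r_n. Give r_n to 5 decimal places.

F(3.1) = -1.9628251, F(2.3) = 1.4987657
r_2 = 2.3000000 − 1.4987657·(-0.8000000)/(3.4615908) = 2.6463762;  |Δ| = 0.3463762
F(2.6463762) = 0.1299635
r_3 = 2.6463762 − 0.1299635·(0.3463762)/(-1.3688022) = 2.6792635;  |Δ| = 0.0328873
F(2.6792635) = -0.0132552
r_4 = 2.6792635 − (-0.0132552)·(0.0328873)/(-0.1432188) = 2.6762197;  |Δ| = 0.0030438
|r_4 − r_3| = 0.0030438 < 10^{-2}

n = 4, r_n = 2.67622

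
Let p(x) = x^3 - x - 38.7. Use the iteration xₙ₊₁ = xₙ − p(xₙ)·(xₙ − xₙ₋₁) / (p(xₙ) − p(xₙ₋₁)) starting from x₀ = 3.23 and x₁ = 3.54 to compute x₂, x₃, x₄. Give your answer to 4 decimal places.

3.4765, 3.4809, 3.4810

p(3.23) = -8.231733, p(3.54) = 2.121864
x₂ = 3.540000 − 2.121864·(3.540000 − 3.230000) / (2.121864 − (-8.231733)) = 3.540000 − (0.657778)/(10.353597) = 3.476469
p(3.476469) = -0.160444
x₃ = 3.476469 − (-0.160444)·(3.476469 − 3.540000) / (-0.160444 − 2.121864) = 3.476469 − (0.010193)/(-2.282308) = 3.480935
p(3.480935) = -0.002769
x₄ = 3.480935 − (-0.002769)·(3.480935 − 3.476469) / (-0.002769 − (-0.160444)) = 3.480935 − (-0.000012)/(0.157675) = 3.481013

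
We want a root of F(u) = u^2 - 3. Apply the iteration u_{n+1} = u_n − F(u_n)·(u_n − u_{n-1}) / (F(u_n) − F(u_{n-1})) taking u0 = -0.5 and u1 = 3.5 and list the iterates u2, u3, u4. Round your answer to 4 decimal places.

F(-0.5) = -2.750000, F(3.5) = 9.250000
u2 = 3.500000 − 9.250000·(3.500000 − (-0.500000)) / (9.250000 − (-2.750000)) = 3.500000 − (37.000000)/(12.000000) = 0.416667
F(0.416667) = -2.826389
u3 = 0.416667 − (-2.826389)·(0.416667 − 3.500000) / (-2.826389 − 9.250000) = 0.416667 − (8.714699)/(-12.076389) = 1.138298
F(1.138298) = -1.704278
u4 = 1.138298 − (-1.704278)·(1.138298 − 0.416667) / (-1.704278 − (-2.826389)) = 1.138298 − (-1.229860)/(1.122111) = 2.234322

0.4167, 1.1383, 2.2343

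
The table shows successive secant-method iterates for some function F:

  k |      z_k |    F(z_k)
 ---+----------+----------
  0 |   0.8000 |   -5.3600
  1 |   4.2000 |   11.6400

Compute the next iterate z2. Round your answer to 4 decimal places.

1.8720

z2 = 4.2000 − 11.6400·(4.2000 − 0.8000) / (11.6400 − (-5.3600))
   = 4.2000 − (39.576000)/(17.000000) = 1.872000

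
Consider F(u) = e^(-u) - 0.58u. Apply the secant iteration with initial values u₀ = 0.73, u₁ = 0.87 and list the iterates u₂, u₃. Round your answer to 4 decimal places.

0.7868, 0.7858

F(0.73) = 0.058509, F(0.87) = -0.085648
u₂ = 0.870000 − (-0.085648)·(0.870000 − 0.730000) / (-0.085648 − 0.058509) = 0.870000 − (-0.011991)/(-0.144157) = 0.786822
F(0.786822) = -0.001067
u₃ = 0.786822 − (-0.001067)·(0.786822 − 0.870000) / (-0.001067 − (-0.085648)) = 0.786822 − (0.000089)/(0.084581) = 0.785772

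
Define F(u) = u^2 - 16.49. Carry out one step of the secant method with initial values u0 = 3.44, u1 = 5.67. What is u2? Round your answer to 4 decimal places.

F(3.44) = -4.656400, F(5.67) = 15.658900
u2 = 5.670000 − 15.658900·(5.670000 − 3.440000) / (15.658900 − (-4.656400)) = 5.670000 − (34.919347)/(20.315300) = 3.951131

3.9511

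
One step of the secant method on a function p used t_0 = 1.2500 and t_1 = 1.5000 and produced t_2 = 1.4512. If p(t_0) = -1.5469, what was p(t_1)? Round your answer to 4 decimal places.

The secant line through (1.2500, -1.5469) and (1.5000, p(t_1)) crosses zero at t_2 = 1.4512.
So (1.2500, -1.5469), (1.5000, p(t_1)), (1.4512, 0) are collinear:
p(t_1) = -1.5469 · (1.5000 − 1.4512) / (1.2500 − 1.4512) = -1.5469 · (0.048800)/(-0.201200) = 0.375192

0.3752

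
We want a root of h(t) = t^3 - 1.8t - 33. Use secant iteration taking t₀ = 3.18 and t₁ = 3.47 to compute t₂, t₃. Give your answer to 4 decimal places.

3.3892, 3.3943

h(3.18) = -6.566568, h(3.47) = 2.535923
t₂ = 3.470000 − 2.535923·(3.470000 − 3.180000) / (2.535923 − (-6.566568)) = 3.470000 − (0.735418)/(9.102491) = 3.389207
h(3.389207) = -0.169687
t₃ = 3.389207 − (-0.169687)·(3.389207 − 3.470000) / (-0.169687 − 2.535923) = 3.389207 − (0.013710)/(-2.705610) = 3.394274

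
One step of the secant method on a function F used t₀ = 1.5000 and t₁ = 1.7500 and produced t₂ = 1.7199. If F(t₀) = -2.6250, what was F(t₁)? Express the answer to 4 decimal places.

The secant line through (1.5000, -2.6250) and (1.7500, F(t₁)) crosses zero at t₂ = 1.7199.
So (1.5000, -2.6250), (1.7500, F(t₁)), (1.7199, 0) are collinear:
F(t₁) = -2.6250 · (1.7500 − 1.7199) / (1.5000 − 1.7199) = -2.6250 · (0.030100)/(-0.219900) = 0.359311

0.3593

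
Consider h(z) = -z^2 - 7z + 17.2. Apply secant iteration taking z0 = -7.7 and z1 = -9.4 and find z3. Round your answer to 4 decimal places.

-8.9244

h(-7.7) = 11.810000, h(-9.4) = -5.360000
z2 = -9.400000 − (-5.360000)·(-9.400000 − (-7.700000)) / (-5.360000 − 11.810000) = -9.400000 − (9.112000)/(-17.170000) = -8.869307
h(-8.869307) = 0.620543
z3 = -8.869307 − 0.620543·(-8.869307 − (-9.400000)) / (0.620543 − (-5.360000)) = -8.869307 − (0.329318)/(5.980543) = -8.924372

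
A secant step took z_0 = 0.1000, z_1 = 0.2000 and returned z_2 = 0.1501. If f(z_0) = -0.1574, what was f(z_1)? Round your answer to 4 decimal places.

The secant line through (0.1000, -0.1574) and (0.2000, f(z_1)) crosses zero at z_2 = 0.1501.
So (0.1000, -0.1574), (0.2000, f(z_1)), (0.1501, 0) are collinear:
f(z_1) = -0.1574 · (0.2000 − 0.1501) / (0.1000 − 0.1501) = -0.1574 · (0.049900)/(-0.050100) = 0.156772

0.1568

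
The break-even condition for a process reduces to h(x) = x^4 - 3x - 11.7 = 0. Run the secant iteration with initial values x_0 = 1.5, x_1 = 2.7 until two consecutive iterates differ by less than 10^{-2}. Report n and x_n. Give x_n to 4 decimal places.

h(1.5) = -11.137500, h(2.7) = 33.344100
x_2 = 2.700000 − 33.344100·(1.200000)/(44.481600) = 1.800461;  |Δ| = 0.899539
h(1.800461) = -6.593018
x_3 = 1.800461 − (-6.593018)·(-0.899539)/(-39.937118) = 1.948962;  |Δ| = 0.148500
h(1.948962) = -3.118651
x_4 = 1.948962 − (-3.118651)·(0.148500)/(3.474367) = 2.082258;  |Δ| = 0.133296
h(2.082258) = 0.852376
x_5 = 2.082258 − 0.852376·(0.133296)/(3.971028) = 2.053646;  |Δ| = 0.028612
h(2.053646) = -0.073948
x_6 = 2.053646 − (-0.073948)·(-0.028612)/(-0.926324) = 2.055930;  |Δ| = 0.002284
|x_6 − x_5| = 0.002284 < 10^{-2}

n = 6, x_n = 2.0559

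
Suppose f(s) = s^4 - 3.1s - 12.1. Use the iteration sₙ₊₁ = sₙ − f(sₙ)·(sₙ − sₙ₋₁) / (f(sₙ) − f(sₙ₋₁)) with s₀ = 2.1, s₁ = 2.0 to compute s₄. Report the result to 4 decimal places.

2.0748

f(2.1) = 0.838100, f(2.0) = -2.300000
s₂ = 2.000000 − (-2.300000)·(2.000000 − 2.100000) / (-2.300000 − 0.838100) = 2.000000 − (0.230000)/(-3.138100) = 2.073293
f(2.073293) = -0.049737
s₃ = 2.073293 − (-0.049737)·(2.073293 − 2.000000) / (-0.049737 − (-2.300000)) = 2.073293 − (-0.003645)/(2.250263) = 2.074913
f(2.074913) = 0.003058
s₄ = 2.074913 − 0.003058·(2.074913 − 2.073293) / (0.003058 − (-0.049737)) = 2.074913 − (0.000005)/(0.052795) = 2.074819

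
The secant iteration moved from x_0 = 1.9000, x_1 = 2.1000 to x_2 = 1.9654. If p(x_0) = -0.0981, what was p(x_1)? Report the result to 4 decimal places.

The secant line through (1.9000, -0.0981) and (2.1000, p(x_1)) crosses zero at x_2 = 1.9654.
So (1.9000, -0.0981), (2.1000, p(x_1)), (1.9654, 0) are collinear:
p(x_1) = -0.0981 · (2.1000 − 1.9654) / (1.9000 − 1.9654) = -0.0981 · (0.134600)/(-0.065400) = 0.201900

0.2019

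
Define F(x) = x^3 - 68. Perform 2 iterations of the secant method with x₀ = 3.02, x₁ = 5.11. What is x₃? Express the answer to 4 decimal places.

F(3.02) = -40.456392, F(5.11) = 65.432831
x₂ = 5.110000 − 65.432831·(5.110000 − 3.020000) / (65.432831 − (-40.456392)) = 5.110000 − (136.754617)/(105.889223) = 3.818512
F(3.818512) = -12.322129
x₃ = 3.818512 − (-12.322129)·(3.818512 − 5.110000) / (-12.322129 − 65.432831) = 3.818512 − (15.913876)/(-77.754960) = 4.023179

4.0232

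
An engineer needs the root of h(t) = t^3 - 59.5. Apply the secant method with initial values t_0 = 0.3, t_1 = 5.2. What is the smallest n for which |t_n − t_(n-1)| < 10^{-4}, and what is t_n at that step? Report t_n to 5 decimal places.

n = 8, t_n = 3.90396

h(0.3) = -59.4730000, h(5.2) = 81.1080000
t_2 = 5.2000000 − 81.1080000·(4.9000000)/(140.5810000) = 2.3729522;  |Δ| = 2.8270478
h(2.3729522) = -46.1381376
t_3 = 2.3729522 − (-46.1381376)·(-2.8270478)/(-127.2461376) = 3.3980106;  |Δ| = 1.0250584
h(3.3980106) = -20.2649515
t_4 = 3.3980106 − (-20.2649515)·(1.0250584)/(25.8731861) = 4.2008788;  |Δ| = 0.8028682
h(4.2008788) = 14.6345162
t_5 = 4.2008788 − 14.6345162·(0.8028682)/(34.8994677) = 3.8642093;  |Δ| = 0.3366695
h(3.8642093) = -1.7991893
t_6 = 3.8642093 − (-1.7991893)·(-0.3366695)/(-16.4337055) = 3.9010684;  |Δ| = 0.0368591
h(3.9010684) = -0.1322350
t_7 = 3.9010684 − (-0.1322350)·(0.0368591)/(1.6669543) = 3.9039923;  |Δ| = 0.0029239
h(3.9039923) = 0.0013574
t_8 = 3.9039923 − 0.0013574·(0.0029239)/(0.1335924) = 3.9039626;  |Δ| = 0.0000297
|t_8 − t_7| = 0.0000297 < 10^{-4}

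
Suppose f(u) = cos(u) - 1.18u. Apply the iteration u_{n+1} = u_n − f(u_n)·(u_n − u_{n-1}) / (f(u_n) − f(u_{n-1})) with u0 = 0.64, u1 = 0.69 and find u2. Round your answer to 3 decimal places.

0.666

f(0.64) = 0.04690, f(0.69) = -0.04295
u2 = 0.69000 − (-0.04295)·(0.69000 − 0.64000) / (-0.04295 − 0.04690) = 0.69000 − (-0.00215)/(-0.08985) = 0.66610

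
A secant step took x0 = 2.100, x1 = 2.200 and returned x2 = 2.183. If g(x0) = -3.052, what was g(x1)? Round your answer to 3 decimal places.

0.625

The secant line through (2.100, -3.052) and (2.200, g(x1)) crosses zero at x2 = 2.183.
So (2.100, -3.052), (2.200, g(x1)), (2.183, 0) are collinear:
g(x1) = -3.052 · (2.200 − 2.183) / (2.100 − 2.183) = -3.052 · (0.01700)/(-0.08300) = 0.62511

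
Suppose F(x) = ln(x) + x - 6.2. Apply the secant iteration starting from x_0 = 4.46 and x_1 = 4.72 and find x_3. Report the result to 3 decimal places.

F(4.46) = -0.24485, F(4.72) = 0.07181
x_2 = 4.72000 − 0.07181·(4.72000 − 4.46000) / (0.07181 − (-0.24485)) = 4.72000 − (0.01867)/(0.31666) = 4.66104
F(4.66104) = 0.00028
x_3 = 4.66104 − 0.00028·(4.66104 − 4.72000) / (0.00028 − 0.07181) = 4.66104 − (-0.00002)/(-0.07153) = 4.66081

4.661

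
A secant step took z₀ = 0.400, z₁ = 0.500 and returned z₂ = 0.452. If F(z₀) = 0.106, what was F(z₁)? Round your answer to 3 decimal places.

The secant line through (0.400, 0.106) and (0.500, F(z₁)) crosses zero at z₂ = 0.452.
So (0.400, 0.106), (0.500, F(z₁)), (0.452, 0) are collinear:
F(z₁) = 0.106 · (0.500 − 0.452) / (0.400 − 0.452) = 0.106 · (0.04800)/(-0.05200) = -0.09785

-0.098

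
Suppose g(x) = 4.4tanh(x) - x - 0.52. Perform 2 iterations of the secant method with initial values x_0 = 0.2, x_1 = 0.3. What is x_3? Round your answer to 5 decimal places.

g(0.2) = 0.1484514, g(0.3) = 0.4617755
x_2 = 0.3000000 − 0.4617755·(0.3000000 − 0.2000000) / (0.4617755 − 0.1484514) = 0.3000000 − (0.0461775)/(0.3133241) = 0.1526205
g(0.1526205) = -0.0062562
x_3 = 0.1526205 − (-0.0062562)·(0.1526205 − 0.3000000) / (-0.0062562 − 0.4617755) = 0.1526205 − (0.0009220)/(-0.4680317) = 0.1545905

0.15459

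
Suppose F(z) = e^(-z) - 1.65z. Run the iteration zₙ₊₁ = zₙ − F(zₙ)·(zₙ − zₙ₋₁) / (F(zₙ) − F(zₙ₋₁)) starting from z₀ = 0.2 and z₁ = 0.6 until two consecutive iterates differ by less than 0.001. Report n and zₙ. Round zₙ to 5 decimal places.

F(0.2) = 0.4887308, F(0.6) = -0.4411884
z₂ = 0.6000000 − (-0.4411884)·(0.4000000)/(-0.9299191) = 0.4102251;  |Δ| = 0.1897749
F(0.4102251) = -0.0133704
z₃ = 0.4102251 − (-0.0133704)·(-0.1897749)/(0.4278179) = 0.4042941;  |Δ| = 0.0059310
F(0.4042941) = 0.0003626
z₄ = 0.4042941 − 0.0003626·(-0.0059310)/(0.0137330) = 0.4044507;  |Δ| = 0.0001566
|z₄ − z₃| = 0.0001566 < 0.001

n = 4, zₙ = 0.40445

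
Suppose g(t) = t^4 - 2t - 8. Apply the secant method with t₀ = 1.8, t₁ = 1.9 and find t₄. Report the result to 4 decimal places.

1.8494

g(1.8) = -1.102400, g(1.9) = 1.232100
t₂ = 1.900000 − 1.232100·(1.900000 − 1.800000) / (1.232100 − (-1.102400)) = 1.900000 − (0.123210)/(2.334500) = 1.847222
g(1.847222) = -0.051134
t₃ = 1.847222 − (-0.051134)·(1.847222 − 1.900000) / (-0.051134 − 1.232100) = 1.847222 − (0.002699)/(-1.283234) = 1.849325
g(1.849325) = -0.002225
t₄ = 1.849325 − (-0.002225)·(1.849325 − 1.847222) / (-0.002225 − (-0.051134)) = 1.849325 − (-0.000005)/(0.048909) = 1.849421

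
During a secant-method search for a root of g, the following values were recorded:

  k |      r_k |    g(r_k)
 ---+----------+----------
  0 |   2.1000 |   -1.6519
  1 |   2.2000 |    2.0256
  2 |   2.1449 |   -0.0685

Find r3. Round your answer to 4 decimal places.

2.1467

r3 = 2.1449 − (-0.0685)·(2.1449 − 2.2000) / (-0.0685 − 2.0256)
   = 2.1449 − (0.003774)/(-2.094100) = 2.146702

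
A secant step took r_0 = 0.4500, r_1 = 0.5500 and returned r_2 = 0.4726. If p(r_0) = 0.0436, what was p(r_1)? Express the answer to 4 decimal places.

The secant line through (0.4500, 0.0436) and (0.5500, p(r_1)) crosses zero at r_2 = 0.4726.
So (0.4500, 0.0436), (0.5500, p(r_1)), (0.4726, 0) are collinear:
p(r_1) = 0.0436 · (0.5500 − 0.4726) / (0.4500 − 0.4726) = 0.0436 · (0.077400)/(-0.022600) = -0.149320

-0.1493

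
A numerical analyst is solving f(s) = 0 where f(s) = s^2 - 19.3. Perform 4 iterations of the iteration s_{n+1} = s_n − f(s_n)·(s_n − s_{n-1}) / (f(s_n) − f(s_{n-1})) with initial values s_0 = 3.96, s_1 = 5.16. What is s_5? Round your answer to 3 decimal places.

f(3.96) = -3.61840, f(5.16) = 7.32560
s_2 = 5.16000 − 7.32560·(5.16000 − 3.96000) / (7.32560 − (-3.61840)) = 5.16000 − (8.79072)/(10.94400) = 4.35675
f(4.35675) = -0.31869
s_3 = 4.35675 − (-0.31869)·(4.35675 − 5.16000) / (-0.31869 − 7.32560) = 4.35675 − (0.25599)/(-7.64429) = 4.39024
f(4.39024) = -0.02578
s_4 = 4.39024 − (-0.02578)·(4.39024 − 4.35675) / (-0.02578 − (-0.31869)) = 4.39024 − (-0.00086)/(0.29291) = 4.39319
f(4.39319) = 0.00011
s_5 = 4.39319 − 0.00011·(4.39319 − 4.39024) / (0.00011 − (-0.02578)) = 4.39319 − (0.00000)/(0.02588) = 4.39318

4.393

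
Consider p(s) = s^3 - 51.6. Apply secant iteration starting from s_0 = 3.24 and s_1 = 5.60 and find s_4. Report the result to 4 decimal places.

3.7268

p(3.24) = -17.587776, p(5.60) = 124.016000
s_2 = 5.600000 − 124.016000·(5.600000 − 3.240000) / (124.016000 − (-17.587776)) = 5.600000 − (292.677760)/(141.603776) = 3.533122
p(3.533122) = -7.496219
s_3 = 3.533122 − (-7.496219)·(3.533122 − 5.600000) / (-7.496219 − 124.016000) = 3.533122 − (15.493772)/(-131.512219) = 3.650934
p(3.650934) = -2.935528
s_4 = 3.650934 − (-2.935528)·(3.650934 − 3.533122) / (-2.935528 − (-7.496219)) = 3.650934 − (-0.345842)/(4.560691) = 3.726765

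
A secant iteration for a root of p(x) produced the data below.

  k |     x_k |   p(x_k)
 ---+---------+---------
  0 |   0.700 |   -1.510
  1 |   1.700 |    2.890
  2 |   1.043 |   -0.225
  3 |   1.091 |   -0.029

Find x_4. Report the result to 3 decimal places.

x_4 = 1.091 − (-0.029)·(1.091 − 1.043) / (-0.029 − (-0.225))
   = 1.091 − (-0.00139)/(0.19600) = 1.09810

1.098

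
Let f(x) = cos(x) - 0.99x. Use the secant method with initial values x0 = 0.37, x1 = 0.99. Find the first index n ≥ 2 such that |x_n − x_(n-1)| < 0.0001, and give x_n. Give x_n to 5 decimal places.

f(0.37) = 0.5660273, f(0.99) = -0.4314101
x2 = 0.9900000 − (-0.4314101)·(0.6200000)/(-0.9974375) = 0.7218385;  |Δ| = 0.2681615
f(0.7218385) = 0.0359720
x3 = 0.7218385 − 0.0359720·(-0.2681615)/(0.4673821) = 0.7424775;  |Δ| = 0.0206390
f(0.7424775) = 0.0017429
x4 = 0.7424775 − 0.0017429·(0.0206390)/(-0.0342291) = 0.7435285;  |Δ| = 0.0010509
f(0.7435285) = -0.0000084
x5 = 0.7435285 − (-0.0000084)·(0.0010509)/(-0.0017514) = 0.7435234;  |Δ| = 0.0000051
|x5 − x4| = 0.0000051 < 0.0001

n = 5, x_n = 0.74352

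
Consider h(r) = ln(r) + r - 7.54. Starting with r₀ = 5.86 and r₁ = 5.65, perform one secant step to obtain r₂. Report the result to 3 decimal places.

h(5.86) = 0.08815, h(5.65) = -0.15834
r₂ = 5.65000 − (-0.15834)·(5.65000 − 5.86000) / (-0.15834 − 0.08815) = 5.65000 − (0.03325)/(-0.24649) = 5.78490

5.785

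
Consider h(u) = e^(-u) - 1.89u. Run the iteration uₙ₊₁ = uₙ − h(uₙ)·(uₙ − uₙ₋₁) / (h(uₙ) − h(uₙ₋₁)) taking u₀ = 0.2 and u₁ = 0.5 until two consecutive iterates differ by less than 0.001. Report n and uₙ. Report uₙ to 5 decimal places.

h(0.2) = 0.4407308, h(0.5) = -0.3384693
u₂ = 0.5000000 − (-0.3384693)·(0.3000000)/(-0.7792001) = 0.3696858;  |Δ| = 0.1303142
h(0.3696858) = -0.0077549
u₃ = 0.3696858 − (-0.0077549)·(-0.1303142)/(0.3307145) = 0.3666301;  |Δ| = 0.0030557
h(0.3666301) = 0.0001350
u₄ = 0.3666301 − 0.0001350·(-0.0030557)/(0.0078899) = 0.3666824;  |Δ| = 0.0000523
|u₄ − u₃| = 0.0000523 < 0.001

n = 4, uₙ = 0.36668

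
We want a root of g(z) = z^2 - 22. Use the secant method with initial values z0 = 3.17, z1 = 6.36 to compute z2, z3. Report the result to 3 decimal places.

4.424, 4.649

g(3.17) = -11.95110, g(6.36) = 18.44960
z2 = 6.36000 − 18.44960·(6.36000 − 3.17000) / (18.44960 − (-11.95110)) = 6.36000 − (58.85422)/(30.40070) = 4.42405
g(4.42405) = -2.42778
z3 = 4.42405 − (-2.42778)·(4.42405 − 6.36000) / (-2.42778 − 18.44960) = 4.42405 − (4.70006)/(-20.87738) = 4.64918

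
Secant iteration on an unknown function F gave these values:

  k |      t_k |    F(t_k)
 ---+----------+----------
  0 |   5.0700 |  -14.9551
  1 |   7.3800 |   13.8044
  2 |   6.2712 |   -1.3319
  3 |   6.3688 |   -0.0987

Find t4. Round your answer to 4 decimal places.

t4 = 6.3688 − (-0.0987)·(6.3688 − 6.2712) / (-0.0987 − (-1.3319))
   = 6.3688 − (-0.009633)/(1.233200) = 6.376611

6.3766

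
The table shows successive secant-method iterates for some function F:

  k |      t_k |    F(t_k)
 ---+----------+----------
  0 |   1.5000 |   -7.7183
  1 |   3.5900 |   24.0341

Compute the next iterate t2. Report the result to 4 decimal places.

2.0080

t2 = 3.5900 − 24.0341·(3.5900 − 1.5000) / (24.0341 − (-7.7183))
   = 3.5900 − (50.231269)/(31.752400) = 2.008032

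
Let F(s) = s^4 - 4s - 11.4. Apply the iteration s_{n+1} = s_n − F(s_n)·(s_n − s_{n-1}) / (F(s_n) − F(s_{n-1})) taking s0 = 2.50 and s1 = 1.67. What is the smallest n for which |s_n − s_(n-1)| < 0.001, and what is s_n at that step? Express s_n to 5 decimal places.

n = 6, s_n = 2.11056

F(2.50) = 17.6625000, F(1.67) = -10.3020368
s2 = 1.6700000 − (-10.3020368)·(-0.8300000)/(-27.9645368) = 1.9757691;  |Δ| = 0.3057691
F(1.9757691) = -4.0644881
s3 = 1.9757691 − (-4.0644881)·(0.3057691)/(6.2375487) = 2.1750132;  |Δ| = 0.1992441
F(2.1750132) = 2.2793023
s4 = 2.1750132 − 2.2793023·(0.1992441)/(6.3437904) = 2.1034254;  |Δ| = 0.0715877
F(2.1034254) = -0.2383988
s5 = 2.1034254 − (-0.2383988)·(-0.0715877)/(-2.5177011) = 2.1102040;  |Δ| = 0.0067786
F(2.1102040) = -0.0119543
s6 = 2.1102040 − (-0.0119543)·(0.0067786)/(0.2264444) = 2.1105619;  |Δ| = 0.0003579
|s6 − s5| = 0.0003579 < 0.001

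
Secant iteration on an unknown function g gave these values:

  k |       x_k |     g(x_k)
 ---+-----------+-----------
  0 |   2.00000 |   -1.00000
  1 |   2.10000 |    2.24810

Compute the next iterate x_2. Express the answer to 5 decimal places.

2.03079

x_2 = 2.10000 − 2.24810·(2.10000 − 2.00000) / (2.24810 − (-1.00000))
   = 2.10000 − (0.2248100)/(3.2481000) = 2.0307872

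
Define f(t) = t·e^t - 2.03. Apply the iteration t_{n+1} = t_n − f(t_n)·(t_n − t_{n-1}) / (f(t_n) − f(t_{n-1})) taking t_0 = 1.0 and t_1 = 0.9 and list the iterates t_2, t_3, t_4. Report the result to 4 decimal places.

0.8636, 0.8596, 0.8595

f(1.0) = 0.688282, f(0.9) = 0.183643
t_2 = 0.900000 − 0.183643·(0.900000 − 1.000000) / (0.183643 − 0.688282) = 0.900000 − (-0.018364)/(-0.504639) = 0.863609
f(0.863609) = 0.018226
t_3 = 0.863609 − 0.018226·(0.863609 − 0.900000) / (0.018226 − 0.183643) = 0.863609 − (-0.000663)/(-0.165417) = 0.859599
f(0.859599) = 0.000558
t_4 = 0.859599 − 0.000558·(0.859599 − 0.863609) / (0.000558 − 0.018226) = 0.859599 − (-0.000002)/(-0.017668) = 0.859473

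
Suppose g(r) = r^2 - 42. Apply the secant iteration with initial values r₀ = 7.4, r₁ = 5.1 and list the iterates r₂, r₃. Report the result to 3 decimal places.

6.379, 6.493

g(7.4) = 12.76000, g(5.1) = -15.99000
r₂ = 5.10000 − (-15.99000)·(5.10000 − 7.40000) / (-15.99000 − 12.76000) = 5.10000 − (36.77700)/(-28.75000) = 6.37920
g(6.37920) = -1.30581
r₃ = 6.37920 − (-1.30581)·(6.37920 − 5.10000) / (-1.30581 − (-15.99000)) = 6.37920 − (-1.67039)/(14.68419) = 6.49295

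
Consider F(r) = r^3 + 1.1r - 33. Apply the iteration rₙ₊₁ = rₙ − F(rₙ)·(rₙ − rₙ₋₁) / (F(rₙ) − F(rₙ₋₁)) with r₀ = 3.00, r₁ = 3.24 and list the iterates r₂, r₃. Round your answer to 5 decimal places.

3.08906, 3.09308

F(3.00) = -2.7000000, F(3.24) = 4.5762240
r₂ = 3.2400000 − 4.5762240·(3.2400000 − 3.0000000) / (4.5762240 − (-2.7000000)) = 3.2400000 − (1.0982938)/(7.2762240) = 3.0890572
F(3.0890572) = -0.1254062
r₃ = 3.0890572 − (-0.1254062)·(3.0890572 − 3.2400000) / (-0.1254062 − 4.5762240) = 3.0890572 − (0.0189292)/(-4.7016302) = 3.0930833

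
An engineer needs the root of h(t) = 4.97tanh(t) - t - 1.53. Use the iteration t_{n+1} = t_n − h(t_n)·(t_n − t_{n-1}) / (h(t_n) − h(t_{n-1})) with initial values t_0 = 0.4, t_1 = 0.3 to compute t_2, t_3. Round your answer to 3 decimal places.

h(0.4) = -0.04165, h(0.3) = -0.38218
t_2 = 0.30000 − (-0.38218)·(0.30000 − 0.40000) / (-0.38218 − (-0.04165)) = 0.30000 − (0.03822)/(-0.34052) = 0.41223
h(0.41223) = -0.00211
t_3 = 0.41223 − (-0.00211)·(0.41223 − 0.30000) / (-0.00211 − (-0.38218)) = 0.41223 − (-0.00024)/(0.38007) = 0.41286

0.412, 0.413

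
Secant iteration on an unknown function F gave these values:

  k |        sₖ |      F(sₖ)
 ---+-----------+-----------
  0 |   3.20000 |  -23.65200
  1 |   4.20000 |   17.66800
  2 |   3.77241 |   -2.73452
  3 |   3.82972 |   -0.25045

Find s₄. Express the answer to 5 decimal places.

s₄ = 3.82972 − (-0.25045)·(3.82972 − 3.77241) / (-0.25045 − (-2.73452))
   = 3.82972 − (-0.0143533)/(2.4840700) = 3.8354981

3.83550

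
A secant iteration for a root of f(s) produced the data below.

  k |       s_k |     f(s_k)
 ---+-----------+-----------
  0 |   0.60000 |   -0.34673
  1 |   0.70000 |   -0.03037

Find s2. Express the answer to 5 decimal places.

s2 = 0.70000 − (-0.03037)·(0.70000 − 0.60000) / (-0.03037 − (-0.34673))
   = 0.70000 − (-0.0030370)/(0.3163600) = 0.7095998

0.70960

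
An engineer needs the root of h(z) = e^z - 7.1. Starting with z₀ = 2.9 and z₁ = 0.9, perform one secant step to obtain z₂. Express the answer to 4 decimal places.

1.4906

h(2.9) = 11.074145, h(0.9) = -4.640397
z₂ = 0.900000 − (-4.640397)·(0.900000 − 2.900000) / (-4.640397 − 11.074145) = 0.900000 − (9.280794)/(-15.714542) = 1.490586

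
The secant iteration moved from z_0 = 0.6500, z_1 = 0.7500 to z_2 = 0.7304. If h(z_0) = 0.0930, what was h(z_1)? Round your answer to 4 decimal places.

The secant line through (0.6500, 0.0930) and (0.7500, h(z_1)) crosses zero at z_2 = 0.7304.
So (0.6500, 0.0930), (0.7500, h(z_1)), (0.7304, 0) are collinear:
h(z_1) = 0.0930 · (0.7500 − 0.7304) / (0.6500 − 0.7304) = 0.0930 · (0.019600)/(-0.080400) = -0.022672

-0.0227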